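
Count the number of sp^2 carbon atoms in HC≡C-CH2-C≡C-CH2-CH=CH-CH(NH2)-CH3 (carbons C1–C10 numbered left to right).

2

C1: sp
C2: sp
C3: sp3
C4: sp
C5: sp
C6: sp3
C7: sp2 ✓
C8: sp2 ✓
C9: sp3
C10: sp3
C7, C8 → 2 sp2 carbons.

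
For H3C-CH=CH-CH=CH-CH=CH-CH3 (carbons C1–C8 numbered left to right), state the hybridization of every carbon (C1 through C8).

C1: 4 σ bonds — 4 electron domains, sp3.
C2 is sp2: 3 σ bonds, plus one π bond, 3 electron-density regions.
C3 (3 σ bonds, plus one π bond) has steric number 3: sp2.
C4 (3 σ bonds, plus one π bond) has steric number 3: sp2.
C5: 3 σ bonds, plus one π bond; 3 regions of electron density → sp2.
C6 (3 σ bonds, plus one π bond) has steric number 3: sp2.
C7: 3 σ bonds, plus one π bond — 3 electron domains, sp2.
C8: 4 σ bonds — 4 electron domains, sp3.

C1 sp3, C2 sp2, C3 sp2, C4 sp2, C5 sp2, C6 sp2, C7 sp2, C8 sp3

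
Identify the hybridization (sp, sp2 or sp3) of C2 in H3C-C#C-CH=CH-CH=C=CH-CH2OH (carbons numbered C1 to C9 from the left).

C2 has 2 σ bonds, plus two π bonds: steric number 2 → sp.

sp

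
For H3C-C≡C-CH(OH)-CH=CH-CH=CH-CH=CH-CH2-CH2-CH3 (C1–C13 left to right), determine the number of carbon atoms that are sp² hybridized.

C1: sp3
C2: sp
C3: sp
C4: sp3
C5: sp2 ✓
C6: sp2 ✓
C7: sp2 ✓
C8: sp2 ✓
C9: sp2 ✓
C10: sp2 ✓
C11: sp3
C12: sp3
C13: sp3
C5, C6, C7, C8, C9, C10 → 6 sp2 carbons.

6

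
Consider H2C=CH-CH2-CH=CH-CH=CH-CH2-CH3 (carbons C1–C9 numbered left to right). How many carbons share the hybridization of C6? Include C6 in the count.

C6 is sp2 (one π bond).
C1: sp2 ✓
C2: sp2 ✓
C3: sp3
C4: sp2 ✓
C5: sp2 ✓
C6: sp2 ✓
C7: sp2 ✓
C8: sp3
C9: sp3
6 carbons are sp2.

6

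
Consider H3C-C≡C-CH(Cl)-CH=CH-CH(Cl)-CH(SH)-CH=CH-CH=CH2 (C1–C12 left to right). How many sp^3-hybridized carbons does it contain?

4

C1: sp3 ✓
C2: sp
C3: sp
C4: sp3 ✓
C5: sp2
C6: sp2
C7: sp3 ✓
C8: sp3 ✓
C9: sp2
C10: sp2
C11: sp2
C12: sp2
C1, C4, C7, C8 → 4 sp3 carbons.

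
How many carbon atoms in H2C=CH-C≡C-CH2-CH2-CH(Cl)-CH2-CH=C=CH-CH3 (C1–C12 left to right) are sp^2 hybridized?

C1: sp2 ✓
C2: sp2 ✓
C3: sp
C4: sp
C5: sp3
C6: sp3
C7: sp3
C8: sp3
C9: sp2 ✓
C10: sp
C11: sp2 ✓
C12: sp3
C1, C2, C9, C11 → 4 sp2 carbons.

4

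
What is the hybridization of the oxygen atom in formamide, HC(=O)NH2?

The oxygen atom has 1 σ bond and 2 lone pairs, plus one π bond: steric number 3 → sp2.

sp2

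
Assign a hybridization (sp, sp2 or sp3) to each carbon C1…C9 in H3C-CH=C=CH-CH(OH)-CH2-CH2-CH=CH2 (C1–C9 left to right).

C1 sp3, C2 sp2, C3 sp, C4 sp2, C5 sp3, C6 sp3, C7 sp3, C8 sp2, C9 sp2

C1 — 4 σ bonds. Steric number 4, so sp3.
C2 carries 3 σ bonds, plus one π bond, giving a steric number of 3, so it is sp2.
C3 — 2 σ bonds, plus two π bonds. Steric number 2, so sp.
C4 carries 3 σ bonds, plus one π bond, giving a steric number of 3, so it is sp2.
C5: 4 σ bonds; 4 regions of electron density → sp3.
C6 carries 4 σ bonds, giving a steric number of 4, so it is sp3.
C7 (4 σ bonds) has steric number 4: sp3.
C8: 3 σ bonds, plus one π bond; 3 regions of electron density → sp2.
C9 — 3 σ bonds, plus one π bond. Steric number 3, so sp2.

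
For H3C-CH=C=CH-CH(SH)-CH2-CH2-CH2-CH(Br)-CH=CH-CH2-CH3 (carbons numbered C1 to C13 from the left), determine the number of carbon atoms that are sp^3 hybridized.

8

C1: sp3 ✓
C2: sp2
C3: sp
C4: sp2
C5: sp3 ✓
C6: sp3 ✓
C7: sp3 ✓
C8: sp3 ✓
C9: sp3 ✓
C10: sp2
C11: sp2
C12: sp3 ✓
C13: sp3 ✓
C1, C5, C6, C7, C8, C9, C12, C13 → 8 sp3 carbons.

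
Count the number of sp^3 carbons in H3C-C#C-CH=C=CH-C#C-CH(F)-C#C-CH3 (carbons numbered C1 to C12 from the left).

C1: sp3 ✓
C2: sp
C3: sp
C4: sp2
C5: sp
C6: sp2
C7: sp
C8: sp
C9: sp3 ✓
C10: sp
C11: sp
C12: sp3 ✓
C1, C9, C12 → 3 sp3 carbons.

3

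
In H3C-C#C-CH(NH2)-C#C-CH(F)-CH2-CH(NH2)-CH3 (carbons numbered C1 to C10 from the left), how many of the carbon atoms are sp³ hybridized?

6

C1: sp3 ✓
C2: sp
C3: sp
C4: sp3 ✓
C5: sp
C6: sp
C7: sp3 ✓
C8: sp3 ✓
C9: sp3 ✓
C10: sp3 ✓
C1, C4, C7, C8, C9, C10 → 6 sp3 carbons.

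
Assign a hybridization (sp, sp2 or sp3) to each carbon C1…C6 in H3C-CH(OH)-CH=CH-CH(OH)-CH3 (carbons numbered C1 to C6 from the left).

C1 sp3, C2 sp3, C3 sp2, C4 sp2, C5 sp3, C6 sp3

C1: 4 σ bonds; 4 regions of electron density → sp3.
C2 has 4 σ bonds: steric number 4 → sp3.
C3 has 3 σ bonds, plus one π bond: steric number 3 → sp2.
C4 — 3 σ bonds, plus one π bond. Steric number 3, so sp2.
C5 has 4 σ bonds: steric number 4 → sp3.
C6: 4 σ bonds — 4 electron domains, sp3.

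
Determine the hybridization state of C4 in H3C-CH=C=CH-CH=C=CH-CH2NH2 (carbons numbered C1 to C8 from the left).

C4 has 3 σ bonds, plus one π bond: steric number 3 → sp2.

sp2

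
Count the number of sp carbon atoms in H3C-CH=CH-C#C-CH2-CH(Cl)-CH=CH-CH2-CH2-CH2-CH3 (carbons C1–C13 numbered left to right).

2

C1: sp3
C2: sp2
C3: sp2
C4: sp ✓
C5: sp ✓
C6: sp3
C7: sp3
C8: sp2
C9: sp2
C10: sp3
C11: sp3
C12: sp3
C13: sp3
C4, C5 → 2 sp carbons.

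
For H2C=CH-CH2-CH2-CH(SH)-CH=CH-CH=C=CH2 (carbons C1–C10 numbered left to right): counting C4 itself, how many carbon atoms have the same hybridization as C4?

C4 is sp3 (only σ bonds).
C1: sp2
C2: sp2
C3: sp3 ✓
C4: sp3 ✓
C5: sp3 ✓
C6: sp2
C7: sp2
C8: sp2
C9: sp
C10: sp2
3 carbons are sp3.

3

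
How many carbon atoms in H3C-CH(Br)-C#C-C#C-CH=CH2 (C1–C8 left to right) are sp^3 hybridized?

2

C1: sp3 ✓
C2: sp3 ✓
C3: sp
C4: sp
C5: sp
C6: sp
C7: sp2
C8: sp2
C1, C2 → 2 sp3 carbons.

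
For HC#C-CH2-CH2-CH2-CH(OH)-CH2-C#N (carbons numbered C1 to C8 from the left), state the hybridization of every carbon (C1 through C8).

C1 (2 σ bonds, plus two π bonds) has steric number 2: sp.
C2: 2 σ bonds, plus two π bonds; 2 regions of electron density → sp.
C3 — 4 σ bonds. Steric number 4, so sp3.
C4 (4 σ bonds) has steric number 4: sp3.
C5 (4 σ bonds) has steric number 4: sp3.
C6: 4 σ bonds — 4 electron domains, sp3.
C7 is sp3: 4 σ bonds, 4 electron-density regions.
C8 has 2 σ bonds, plus two π bonds: steric number 2 → sp.

C1 sp, C2 sp, C3 sp3, C4 sp3, C5 sp3, C6 sp3, C7 sp3, C8 sp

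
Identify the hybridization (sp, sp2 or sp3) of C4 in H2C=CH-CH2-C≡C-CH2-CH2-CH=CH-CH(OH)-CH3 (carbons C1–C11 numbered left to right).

C4 has 2 σ bonds, plus two π bonds: steric number 2 → sp.

sp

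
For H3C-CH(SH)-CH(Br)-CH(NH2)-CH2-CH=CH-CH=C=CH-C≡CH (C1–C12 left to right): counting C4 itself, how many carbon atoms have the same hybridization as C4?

5

C4 is sp3 (only σ bonds).
C1: sp3 ✓
C2: sp3 ✓
C3: sp3 ✓
C4: sp3 ✓
C5: sp3 ✓
C6: sp2
C7: sp2
C8: sp2
C9: sp
C10: sp2
C11: sp
C12: sp
5 carbons are sp3.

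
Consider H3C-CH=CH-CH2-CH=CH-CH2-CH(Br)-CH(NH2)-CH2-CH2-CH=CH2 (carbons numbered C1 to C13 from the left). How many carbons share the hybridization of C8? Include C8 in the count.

7

C8 is sp3 (only σ bonds).
C1: sp3 ✓
C2: sp2
C3: sp2
C4: sp3 ✓
C5: sp2
C6: sp2
C7: sp3 ✓
C8: sp3 ✓
C9: sp3 ✓
C10: sp3 ✓
C11: sp3 ✓
C12: sp2
C13: sp2
7 carbons are sp3.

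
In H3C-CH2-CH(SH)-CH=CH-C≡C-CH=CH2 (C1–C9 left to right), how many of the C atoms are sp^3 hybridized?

C1: sp3 ✓
C2: sp3 ✓
C3: sp3 ✓
C4: sp2
C5: sp2
C6: sp
C7: sp
C8: sp2
C9: sp2
C1, C2, C3 → 3 sp3 carbons.

3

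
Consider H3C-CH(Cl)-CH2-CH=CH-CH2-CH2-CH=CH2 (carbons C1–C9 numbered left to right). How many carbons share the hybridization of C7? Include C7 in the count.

5

C7 is sp3 (only σ bonds).
C1: sp3 ✓
C2: sp3 ✓
C3: sp3 ✓
C4: sp2
C5: sp2
C6: sp3 ✓
C7: sp3 ✓
C8: sp2
C9: sp2
5 carbons are sp3.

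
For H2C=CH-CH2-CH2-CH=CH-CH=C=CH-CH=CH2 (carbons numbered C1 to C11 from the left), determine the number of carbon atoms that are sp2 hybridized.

C1: sp2 ✓
C2: sp2 ✓
C3: sp3
C4: sp3
C5: sp2 ✓
C6: sp2 ✓
C7: sp2 ✓
C8: sp
C9: sp2 ✓
C10: sp2 ✓
C11: sp2 ✓
C1, C2, C5, C6, C7, C9, C10, C11 → 8 sp2 carbons.

8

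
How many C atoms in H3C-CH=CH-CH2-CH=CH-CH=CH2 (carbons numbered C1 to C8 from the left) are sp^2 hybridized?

C1: sp3
C2: sp2 ✓
C3: sp2 ✓
C4: sp3
C5: sp2 ✓
C6: sp2 ✓
C7: sp2 ✓
C8: sp2 ✓
C2, C3, C5, C6, C7, C8 → 6 sp2 carbons.

6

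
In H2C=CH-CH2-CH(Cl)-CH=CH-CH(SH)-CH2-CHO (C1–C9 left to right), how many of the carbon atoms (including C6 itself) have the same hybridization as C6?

C6 is sp2 (one π bond).
C1: sp2 ✓
C2: sp2 ✓
C3: sp3
C4: sp3
C5: sp2 ✓
C6: sp2 ✓
C7: sp3
C8: sp3
C9: sp2 ✓
5 carbons are sp2.

5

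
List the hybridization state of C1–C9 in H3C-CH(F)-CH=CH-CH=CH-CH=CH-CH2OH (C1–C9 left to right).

C1: 4 σ bonds — 4 electron domains, sp3.
C2 carries 4 σ bonds, giving a steric number of 4, so it is sp3.
C3 carries 3 σ bonds, plus one π bond, giving a steric number of 3, so it is sp2.
C4 (3 σ bonds, plus one π bond) has steric number 3: sp2.
C5: 3 σ bonds, plus one π bond; 3 regions of electron density → sp2.
C6 (3 σ bonds, plus one π bond) has steric number 3: sp2.
C7 carries 3 σ bonds, plus one π bond, giving a steric number of 3, so it is sp2.
C8: 3 σ bonds, plus one π bond — 3 electron domains, sp2.
C9: 4 σ bonds — 4 electron domains, sp3.

C1 sp3, C2 sp3, C3 sp2, C4 sp2, C5 sp2, C6 sp2, C7 sp2, C8 sp2, C9 sp3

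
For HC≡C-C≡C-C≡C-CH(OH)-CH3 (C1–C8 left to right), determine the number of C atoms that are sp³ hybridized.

2

C1: sp
C2: sp
C3: sp
C4: sp
C5: sp
C6: sp
C7: sp3 ✓
C8: sp3 ✓
C7, C8 → 2 sp3 carbons.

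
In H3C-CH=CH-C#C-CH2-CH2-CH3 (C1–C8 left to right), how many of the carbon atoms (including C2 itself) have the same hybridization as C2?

C2 is sp2 (one π bond).
C1: sp3
C2: sp2 ✓
C3: sp2 ✓
C4: sp
C5: sp
C6: sp3
C7: sp3
C8: sp3
2 carbons are sp2.

2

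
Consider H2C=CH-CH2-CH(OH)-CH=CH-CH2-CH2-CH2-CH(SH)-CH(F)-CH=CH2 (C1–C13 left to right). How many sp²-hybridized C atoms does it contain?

C1: sp2 ✓
C2: sp2 ✓
C3: sp3
C4: sp3
C5: sp2 ✓
C6: sp2 ✓
C7: sp3
C8: sp3
C9: sp3
C10: sp3
C11: sp3
C12: sp2 ✓
C13: sp2 ✓
C1, C2, C5, C6, C12, C13 → 6 sp2 carbons.

6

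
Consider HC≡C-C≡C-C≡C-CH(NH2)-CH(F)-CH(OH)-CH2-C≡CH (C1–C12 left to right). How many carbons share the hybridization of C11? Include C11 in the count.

C11 is sp (two π bonds).
C1: sp ✓
C2: sp ✓
C3: sp ✓
C4: sp ✓
C5: sp ✓
C6: sp ✓
C7: sp3
C8: sp3
C9: sp3
C10: sp3
C11: sp ✓
C12: sp ✓
8 carbons are sp.

8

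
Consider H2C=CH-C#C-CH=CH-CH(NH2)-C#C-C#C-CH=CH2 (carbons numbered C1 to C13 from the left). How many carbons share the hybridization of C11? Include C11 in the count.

C11 is sp (two π bonds).
C1: sp2
C2: sp2
C3: sp ✓
C4: sp ✓
C5: sp2
C6: sp2
C7: sp3
C8: sp ✓
C9: sp ✓
C10: sp ✓
C11: sp ✓
C12: sp2
C13: sp2
6 carbons are sp.

6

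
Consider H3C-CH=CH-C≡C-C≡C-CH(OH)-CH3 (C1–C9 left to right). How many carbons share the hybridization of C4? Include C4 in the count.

4

C4 is sp (two π bonds).
C1: sp3
C2: sp2
C3: sp2
C4: sp ✓
C5: sp ✓
C6: sp ✓
C7: sp ✓
C8: sp3
C9: sp3
4 carbons are sp.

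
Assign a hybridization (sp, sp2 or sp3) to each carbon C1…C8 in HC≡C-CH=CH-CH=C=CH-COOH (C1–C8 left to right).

C1: 2 σ bonds, plus two π bonds — 2 electron domains, sp.
C2 has 2 σ bonds, plus two π bonds: steric number 2 → sp.
C3 is sp2: 3 σ bonds, plus one π bond, 3 electron-density regions.
C4 (3 σ bonds, plus one π bond) has steric number 3: sp2.
C5 carries 3 σ bonds, plus one π bond, giving a steric number of 3, so it is sp2.
C6: 2 σ bonds, plus two π bonds; 2 regions of electron density → sp.
C7: 3 σ bonds, plus one π bond — 3 electron domains, sp2.
C8 — 3 σ bonds, plus one π bond. Steric number 3, so sp2.

C1 sp, C2 sp, C3 sp2, C4 sp2, C5 sp2, C6 sp, C7 sp2, C8 sp2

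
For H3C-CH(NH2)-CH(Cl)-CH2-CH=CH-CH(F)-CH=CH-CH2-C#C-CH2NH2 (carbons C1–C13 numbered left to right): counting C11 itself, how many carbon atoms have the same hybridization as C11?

2

C11 is sp (two π bonds).
C1: sp3
C2: sp3
C3: sp3
C4: sp3
C5: sp2
C6: sp2
C7: sp3
C8: sp2
C9: sp2
C10: sp3
C11: sp ✓
C12: sp ✓
C13: sp3
2 carbons are sp.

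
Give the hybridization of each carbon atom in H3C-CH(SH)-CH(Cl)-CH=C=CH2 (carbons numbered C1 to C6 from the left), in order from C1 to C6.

C1 sp3, C2 sp3, C3 sp3, C4 sp2, C5 sp, C6 sp2

C1 (4 σ bonds) has steric number 4: sp3.
C2 carries 4 σ bonds, giving a steric number of 4, so it is sp3.
C3 carries 4 σ bonds, giving a steric number of 4, so it is sp3.
C4 is sp2: 3 σ bonds, plus one π bond, 3 electron-density regions.
C5 — 2 σ bonds, plus two π bonds. Steric number 2, so sp.
C6 is sp2: 3 σ bonds, plus one π bond, 3 electron-density regions.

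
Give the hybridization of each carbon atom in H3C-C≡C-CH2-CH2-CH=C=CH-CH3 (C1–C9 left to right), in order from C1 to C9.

C1 sp3, C2 sp, C3 sp, C4 sp3, C5 sp3, C6 sp2, C7 sp, C8 sp2, C9 sp3

C1 carries 4 σ bonds, giving a steric number of 4, so it is sp3.
C2 — 2 σ bonds, plus two π bonds. Steric number 2, so sp.
C3 (2 σ bonds, plus two π bonds) has steric number 2: sp.
C4 — 4 σ bonds. Steric number 4, so sp3.
C5 is sp3: 4 σ bonds, 4 electron-density regions.
C6 has 3 σ bonds, plus one π bond: steric number 3 → sp2.
C7 (2 σ bonds, plus two π bonds) has steric number 2: sp.
C8: 3 σ bonds, plus one π bond — 3 electron domains, sp2.
C9: 4 σ bonds — 4 electron domains, sp3.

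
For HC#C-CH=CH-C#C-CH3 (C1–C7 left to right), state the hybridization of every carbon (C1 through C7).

C1 has 2 σ bonds, plus two π bonds: steric number 2 → sp.
C2 carries 2 σ bonds, plus two π bonds, giving a steric number of 2, so it is sp.
C3 carries 3 σ bonds, plus one π bond, giving a steric number of 3, so it is sp2.
C4 has 3 σ bonds, plus one π bond: steric number 3 → sp2.
C5 (2 σ bonds, plus two π bonds) has steric number 2: sp.
C6: 2 σ bonds, plus two π bonds — 2 electron domains, sp.
C7: 4 σ bonds; 4 regions of electron density → sp3.

C1 sp, C2 sp, C3 sp2, C4 sp2, C5 sp, C6 sp, C7 sp3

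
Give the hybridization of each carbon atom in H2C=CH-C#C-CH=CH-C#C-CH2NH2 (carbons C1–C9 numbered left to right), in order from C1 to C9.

C1 — 3 σ bonds, plus one π bond. Steric number 3, so sp2.
C2 — 3 σ bonds, plus one π bond. Steric number 3, so sp2.
C3 has 2 σ bonds, plus two π bonds: steric number 2 → sp.
C4: 2 σ bonds, plus two π bonds; 2 regions of electron density → sp.
C5 has 3 σ bonds, plus one π bond: steric number 3 → sp2.
C6: 3 σ bonds, plus one π bond; 3 regions of electron density → sp2.
C7: 2 σ bonds, plus two π bonds; 2 regions of electron density → sp.
C8 — 2 σ bonds, plus two π bonds. Steric number 2, so sp.
C9 carries 4 σ bonds, giving a steric number of 4, so it is sp3.

C1 sp2, C2 sp2, C3 sp, C4 sp, C5 sp2, C6 sp2, C7 sp, C8 sp, C9 sp3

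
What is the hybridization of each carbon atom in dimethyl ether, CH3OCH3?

Each carbon atom is sp3: 4 σ bonds, 4 electron-density regions.

sp³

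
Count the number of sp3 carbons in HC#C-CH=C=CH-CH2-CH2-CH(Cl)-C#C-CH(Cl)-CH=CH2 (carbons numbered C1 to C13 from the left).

4

C1: sp
C2: sp
C3: sp2
C4: sp
C5: sp2
C6: sp3 ✓
C7: sp3 ✓
C8: sp3 ✓
C9: sp
C10: sp
C11: sp3 ✓
C12: sp2
C13: sp2
C6, C7, C8, C11 → 4 sp3 carbons.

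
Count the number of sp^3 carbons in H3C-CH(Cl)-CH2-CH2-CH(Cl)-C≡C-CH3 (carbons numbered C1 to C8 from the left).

C1: sp3 ✓
C2: sp3 ✓
C3: sp3 ✓
C4: sp3 ✓
C5: sp3 ✓
C6: sp
C7: sp
C8: sp3 ✓
C1, C2, C3, C4, C5, C8 → 6 sp3 carbons.

6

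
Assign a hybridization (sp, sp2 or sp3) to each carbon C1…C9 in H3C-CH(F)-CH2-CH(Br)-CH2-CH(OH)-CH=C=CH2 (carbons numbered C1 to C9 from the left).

C1 sp3, C2 sp3, C3 sp3, C4 sp3, C5 sp3, C6 sp3, C7 sp2, C8 sp, C9 sp2

C1 carries 4 σ bonds, giving a steric number of 4, so it is sp3.
C2: 4 σ bonds — 4 electron domains, sp3.
C3 (4 σ bonds) has steric number 4: sp3.
C4: 4 σ bonds; 4 regions of electron density → sp3.
C5 (4 σ bonds) has steric number 4: sp3.
C6 (4 σ bonds) has steric number 4: sp3.
C7: 3 σ bonds, plus one π bond — 3 electron domains, sp2.
C8 has 2 σ bonds, plus two π bonds: steric number 2 → sp.
C9 — 3 σ bonds, plus one π bond. Steric number 3, so sp2.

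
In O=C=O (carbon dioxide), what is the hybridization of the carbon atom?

sp

Two σ bonds, two π bonds → steric number 2 → sp.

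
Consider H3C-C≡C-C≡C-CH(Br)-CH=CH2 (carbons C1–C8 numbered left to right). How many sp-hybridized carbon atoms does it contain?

4

C1: sp3
C2: sp ✓
C3: sp ✓
C4: sp ✓
C5: sp ✓
C6: sp3
C7: sp2
C8: sp2
C2, C3, C4, C5 → 4 sp carbons.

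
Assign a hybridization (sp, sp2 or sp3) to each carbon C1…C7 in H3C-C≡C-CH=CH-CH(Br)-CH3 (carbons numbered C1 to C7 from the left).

C1 sp3, C2 sp, C3 sp, C4 sp2, C5 sp2, C6 sp3, C7 sp3

C1 is sp3: 4 σ bonds, 4 electron-density regions.
C2 — 2 σ bonds, plus two π bonds. Steric number 2, so sp.
C3: 2 σ bonds, plus two π bonds; 2 regions of electron density → sp.
C4 — 3 σ bonds, plus one π bond. Steric number 3, so sp2.
C5 (3 σ bonds, plus one π bond) has steric number 3: sp2.
C6 is sp3: 4 σ bonds, 4 electron-density regions.
C7: 4 σ bonds; 4 regions of electron density → sp3.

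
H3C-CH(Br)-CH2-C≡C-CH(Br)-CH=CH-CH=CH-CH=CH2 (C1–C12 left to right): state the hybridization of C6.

C6 (4 σ bonds) has steric number 4: sp3.

sp^3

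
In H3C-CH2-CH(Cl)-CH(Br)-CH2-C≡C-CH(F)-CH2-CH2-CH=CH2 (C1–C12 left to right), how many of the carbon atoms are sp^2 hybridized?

2

C1: sp3
C2: sp3
C3: sp3
C4: sp3
C5: sp3
C6: sp
C7: sp
C8: sp3
C9: sp3
C10: sp3
C11: sp2 ✓
C12: sp2 ✓
C11, C12 → 2 sp2 carbons.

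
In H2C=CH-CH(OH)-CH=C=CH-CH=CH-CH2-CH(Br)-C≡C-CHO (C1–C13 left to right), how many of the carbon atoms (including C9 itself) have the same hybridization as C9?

C9 is sp3 (only σ bonds).
C1: sp2
C2: sp2
C3: sp3 ✓
C4: sp2
C5: sp
C6: sp2
C7: sp2
C8: sp2
C9: sp3 ✓
C10: sp3 ✓
C11: sp
C12: sp
C13: sp2
3 carbons are sp3.

3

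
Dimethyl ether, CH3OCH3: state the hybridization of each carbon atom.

Each carbon atom: 4 σ bonds; 4 regions of electron density → sp3.

sp3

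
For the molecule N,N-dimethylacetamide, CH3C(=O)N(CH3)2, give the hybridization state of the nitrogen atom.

sp²

Amide resonance: N lone pair conjugated with C=O → sp2.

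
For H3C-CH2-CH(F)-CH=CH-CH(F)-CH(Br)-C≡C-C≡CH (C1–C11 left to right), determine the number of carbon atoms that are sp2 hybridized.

C1: sp3
C2: sp3
C3: sp3
C4: sp2 ✓
C5: sp2 ✓
C6: sp3
C7: sp3
C8: sp
C9: sp
C10: sp
C11: sp
C4, C5 → 2 sp2 carbons.

2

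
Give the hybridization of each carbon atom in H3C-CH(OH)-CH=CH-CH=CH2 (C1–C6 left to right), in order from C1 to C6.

C1 sp3, C2 sp3, C3 sp2, C4 sp2, C5 sp2, C6 sp2

C1 — 4 σ bonds. Steric number 4, so sp3.
C2 is sp3: 4 σ bonds, 4 electron-density regions.
C3 (3 σ bonds, plus one π bond) has steric number 3: sp2.
C4 is sp2: 3 σ bonds, plus one π bond, 3 electron-density regions.
C5: 3 σ bonds, plus one π bond; 3 regions of electron density → sp2.
C6 (3 σ bonds, plus one π bond) has steric number 3: sp2.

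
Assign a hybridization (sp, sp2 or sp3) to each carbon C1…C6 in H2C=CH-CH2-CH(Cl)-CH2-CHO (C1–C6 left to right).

C1 (3 σ bonds, plus one π bond) has steric number 3: sp2.
C2 has 3 σ bonds, plus one π bond: steric number 3 → sp2.
C3: 4 σ bonds; 4 regions of electron density → sp3.
C4 is sp3: 4 σ bonds, 4 electron-density regions.
C5: 4 σ bonds — 4 electron domains, sp3.
C6: 3 σ bonds, plus one π bond — 3 electron domains, sp2.

C1 sp2, C2 sp2, C3 sp3, C4 sp3, C5 sp3, C6 sp2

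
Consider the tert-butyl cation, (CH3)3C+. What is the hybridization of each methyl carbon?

Each methyl carbon carries 4 σ bonds, giving a steric number of 4, so it is sp3.

sp^3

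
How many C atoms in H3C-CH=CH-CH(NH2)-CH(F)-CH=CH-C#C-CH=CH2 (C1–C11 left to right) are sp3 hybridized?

C1: sp3 ✓
C2: sp2
C3: sp2
C4: sp3 ✓
C5: sp3 ✓
C6: sp2
C7: sp2
C8: sp
C9: sp
C10: sp2
C11: sp2
C1, C4, C5 → 3 sp3 carbons.

3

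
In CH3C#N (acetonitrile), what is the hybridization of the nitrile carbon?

sp

The nitrile carbon — 2 σ bonds, plus two π bonds. Steric number 2, so sp.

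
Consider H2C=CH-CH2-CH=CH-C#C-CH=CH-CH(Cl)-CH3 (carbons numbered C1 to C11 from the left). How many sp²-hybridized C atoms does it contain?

6

C1: sp2 ✓
C2: sp2 ✓
C3: sp3
C4: sp2 ✓
C5: sp2 ✓
C6: sp
C7: sp
C8: sp2 ✓
C9: sp2 ✓
C10: sp3
C11: sp3
C1, C2, C4, C5, C8, C9 → 6 sp2 carbons.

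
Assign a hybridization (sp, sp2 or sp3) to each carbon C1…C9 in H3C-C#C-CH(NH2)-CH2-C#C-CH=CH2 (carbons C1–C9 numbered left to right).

C1 sp3, C2 sp, C3 sp, C4 sp3, C5 sp3, C6 sp, C7 sp, C8 sp2, C9 sp2

C1 has 4 σ bonds: steric number 4 → sp3.
C2: 2 σ bonds, plus two π bonds — 2 electron domains, sp.
C3 is sp: 2 σ bonds, plus two π bonds, 2 electron-density regions.
C4 — 4 σ bonds. Steric number 4, so sp3.
C5: 4 σ bonds — 4 electron domains, sp3.
C6: 2 σ bonds, plus two π bonds; 2 regions of electron density → sp.
C7 (2 σ bonds, plus two π bonds) has steric number 2: sp.
C8 — 3 σ bonds, plus one π bond. Steric number 3, so sp2.
C9: 3 σ bonds, plus one π bond — 3 electron domains, sp2.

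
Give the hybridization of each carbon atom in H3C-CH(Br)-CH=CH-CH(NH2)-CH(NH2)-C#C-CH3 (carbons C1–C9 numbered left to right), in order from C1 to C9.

C1 is sp3: 4 σ bonds, 4 electron-density regions.
C2 — 4 σ bonds. Steric number 4, so sp3.
C3 (3 σ bonds, plus one π bond) has steric number 3: sp2.
C4 (3 σ bonds, plus one π bond) has steric number 3: sp2.
C5 — 4 σ bonds. Steric number 4, so sp3.
C6: 4 σ bonds; 4 regions of electron density → sp3.
C7 (2 σ bonds, plus two π bonds) has steric number 2: sp.
C8 has 2 σ bonds, plus two π bonds: steric number 2 → sp.
C9: 4 σ bonds — 4 electron domains, sp3.

C1 sp3, C2 sp3, C3 sp2, C4 sp2, C5 sp3, C6 sp3, C7 sp, C8 sp, C9 sp3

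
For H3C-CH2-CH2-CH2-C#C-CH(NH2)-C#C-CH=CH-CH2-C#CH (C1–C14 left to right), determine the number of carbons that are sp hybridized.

6

C1: sp3
C2: sp3
C3: sp3
C4: sp3
C5: sp ✓
C6: sp ✓
C7: sp3
C8: sp ✓
C9: sp ✓
C10: sp2
C11: sp2
C12: sp3
C13: sp ✓
C14: sp ✓
C5, C6, C8, C9, C13, C14 → 6 sp carbons.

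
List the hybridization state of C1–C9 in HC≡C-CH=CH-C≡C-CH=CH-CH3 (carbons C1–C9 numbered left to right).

C1 sp, C2 sp, C3 sp2, C4 sp2, C5 sp, C6 sp, C7 sp2, C8 sp2, C9 sp3

C1 has 2 σ bonds, plus two π bonds: steric number 2 → sp.
C2 is sp: 2 σ bonds, plus two π bonds, 2 electron-density regions.
C3 (3 σ bonds, plus one π bond) has steric number 3: sp2.
C4 has 3 σ bonds, plus one π bond: steric number 3 → sp2.
C5 has 2 σ bonds, plus two π bonds: steric number 2 → sp.
C6 is sp: 2 σ bonds, plus two π bonds, 2 electron-density regions.
C7 is sp2: 3 σ bonds, plus one π bond, 3 electron-density regions.
C8: 3 σ bonds, plus one π bond — 3 electron domains, sp2.
C9: 4 σ bonds — 4 electron domains, sp3.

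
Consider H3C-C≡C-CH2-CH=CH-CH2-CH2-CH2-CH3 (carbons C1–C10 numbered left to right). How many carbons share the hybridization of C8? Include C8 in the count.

6

C8 is sp3 (only σ bonds).
C1: sp3 ✓
C2: sp
C3: sp
C4: sp3 ✓
C5: sp2
C6: sp2
C7: sp3 ✓
C8: sp3 ✓
C9: sp3 ✓
C10: sp3 ✓
6 carbons are sp3.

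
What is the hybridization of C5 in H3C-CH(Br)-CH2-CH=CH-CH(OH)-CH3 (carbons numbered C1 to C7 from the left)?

C5 — 3 σ bonds, plus one π bond. Steric number 3, so sp2.

sp2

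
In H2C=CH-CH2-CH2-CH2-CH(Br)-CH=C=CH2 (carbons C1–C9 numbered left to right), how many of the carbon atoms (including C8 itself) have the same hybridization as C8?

1

C8 is sp (two π bonds).
C1: sp2
C2: sp2
C3: sp3
C4: sp3
C5: sp3
C6: sp3
C7: sp2
C8: sp ✓
C9: sp2
1 carbon is sp.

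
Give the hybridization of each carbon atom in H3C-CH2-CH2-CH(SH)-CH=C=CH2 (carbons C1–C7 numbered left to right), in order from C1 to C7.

C1 has 4 σ bonds: steric number 4 → sp3.
C2 is sp3: 4 σ bonds, 4 electron-density regions.
C3 — 4 σ bonds. Steric number 4, so sp3.
C4: 4 σ bonds; 4 regions of electron density → sp3.
C5: 3 σ bonds, plus one π bond — 3 electron domains, sp2.
C6 is sp: 2 σ bonds, plus two π bonds, 2 electron-density regions.
C7 — 3 σ bonds, plus one π bond. Steric number 3, so sp2.

C1 sp3, C2 sp3, C3 sp3, C4 sp3, C5 sp2, C6 sp, C7 sp2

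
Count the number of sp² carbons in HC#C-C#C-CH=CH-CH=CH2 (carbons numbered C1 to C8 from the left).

C1: sp
C2: sp
C3: sp
C4: sp
C5: sp2 ✓
C6: sp2 ✓
C7: sp2 ✓
C8: sp2 ✓
C5, C6, C7, C8 → 4 sp2 carbons.

4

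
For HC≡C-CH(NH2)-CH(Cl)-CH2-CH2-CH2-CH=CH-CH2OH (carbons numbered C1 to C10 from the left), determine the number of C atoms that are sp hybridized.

C1: sp ✓
C2: sp ✓
C3: sp3
C4: sp3
C5: sp3
C6: sp3
C7: sp3
C8: sp2
C9: sp2
C10: sp3
C1, C2 → 2 sp carbons.

2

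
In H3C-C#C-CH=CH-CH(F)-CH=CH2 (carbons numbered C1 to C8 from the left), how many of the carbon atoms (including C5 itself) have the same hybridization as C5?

4

C5 is sp2 (one π bond).
C1: sp3
C2: sp
C3: sp
C4: sp2 ✓
C5: sp2 ✓
C6: sp3
C7: sp2 ✓
C8: sp2 ✓
4 carbons are sp2.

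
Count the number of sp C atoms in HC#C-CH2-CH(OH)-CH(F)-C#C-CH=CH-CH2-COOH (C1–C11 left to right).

4

C1: sp ✓
C2: sp ✓
C3: sp3
C4: sp3
C5: sp3
C6: sp ✓
C7: sp ✓
C8: sp2
C9: sp2
C10: sp3
C11: sp2
C1, C2, C6, C7 → 4 sp carbons.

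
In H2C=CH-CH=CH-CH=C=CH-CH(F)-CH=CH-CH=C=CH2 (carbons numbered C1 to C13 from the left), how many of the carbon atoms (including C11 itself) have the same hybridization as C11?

10

C11 is sp2 (one π bond).
C1: sp2 ✓
C2: sp2 ✓
C3: sp2 ✓
C4: sp2 ✓
C5: sp2 ✓
C6: sp
C7: sp2 ✓
C8: sp3
C9: sp2 ✓
C10: sp2 ✓
C11: sp2 ✓
C12: sp
C13: sp2 ✓
10 carbons are sp2.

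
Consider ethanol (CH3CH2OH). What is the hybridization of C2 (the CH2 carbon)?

sp³

C2 (the CH2 carbon) is sp3: 4 σ bonds, 4 electron-density regions.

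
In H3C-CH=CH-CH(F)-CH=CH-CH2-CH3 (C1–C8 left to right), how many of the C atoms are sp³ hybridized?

4

C1: sp3 ✓
C2: sp2
C3: sp2
C4: sp3 ✓
C5: sp2
C6: sp2
C7: sp3 ✓
C8: sp3 ✓
C1, C4, C7, C8 → 4 sp3 carbons.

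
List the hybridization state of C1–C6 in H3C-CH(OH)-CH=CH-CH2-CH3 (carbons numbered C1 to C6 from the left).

C1 is sp3: 4 σ bonds, 4 electron-density regions.
C2 is sp3: 4 σ bonds, 4 electron-density regions.
C3 carries 3 σ bonds, plus one π bond, giving a steric number of 3, so it is sp2.
C4 is sp2: 3 σ bonds, plus one π bond, 3 electron-density regions.
C5: 4 σ bonds; 4 regions of electron density → sp3.
C6 carries 4 σ bonds, giving a steric number of 4, so it is sp3.

C1 sp3, C2 sp3, C3 sp2, C4 sp2, C5 sp3, C6 sp3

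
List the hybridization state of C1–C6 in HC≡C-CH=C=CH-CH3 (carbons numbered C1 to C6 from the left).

C1 carries 2 σ bonds, plus two π bonds, giving a steric number of 2, so it is sp.
C2: 2 σ bonds, plus two π bonds; 2 regions of electron density → sp.
C3 (3 σ bonds, plus one π bond) has steric number 3: sp2.
C4 has 2 σ bonds, plus two π bonds: steric number 2 → sp.
C5: 3 σ bonds, plus one π bond — 3 electron domains, sp2.
C6 has 4 σ bonds: steric number 4 → sp3.

C1 sp, C2 sp, C3 sp2, C4 sp, C5 sp2, C6 sp3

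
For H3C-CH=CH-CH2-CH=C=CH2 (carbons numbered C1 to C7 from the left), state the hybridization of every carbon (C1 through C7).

C1 sp3, C2 sp2, C3 sp2, C4 sp3, C5 sp2, C6 sp, C7 sp2

C1 carries 4 σ bonds, giving a steric number of 4, so it is sp3.
C2: 3 σ bonds, plus one π bond; 3 regions of electron density → sp2.
C3 is sp2: 3 σ bonds, plus one π bond, 3 electron-density regions.
C4: 4 σ bonds — 4 electron domains, sp3.
C5 — 3 σ bonds, plus one π bond. Steric number 3, so sp2.
C6 (2 σ bonds, plus two π bonds) has steric number 2: sp.
C7 — 3 σ bonds, plus one π bond. Steric number 3, so sp2.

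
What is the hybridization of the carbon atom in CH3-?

sp³

Three σ bonds + one lone pair = steric number 4 → sp3, pyramidal.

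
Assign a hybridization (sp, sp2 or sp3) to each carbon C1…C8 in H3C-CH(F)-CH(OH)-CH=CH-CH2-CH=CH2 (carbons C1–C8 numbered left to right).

C1 carries 4 σ bonds, giving a steric number of 4, so it is sp3.
C2 (4 σ bonds) has steric number 4: sp3.
C3: 4 σ bonds — 4 electron domains, sp3.
C4: 3 σ bonds, plus one π bond — 3 electron domains, sp2.
C5: 3 σ bonds, plus one π bond; 3 regions of electron density → sp2.
C6 has 4 σ bonds: steric number 4 → sp3.
C7 (3 σ bonds, plus one π bond) has steric number 3: sp2.
C8 is sp2: 3 σ bonds, plus one π bond, 3 electron-density regions.

C1 sp3, C2 sp3, C3 sp3, C4 sp2, C5 sp2, C6 sp3, C7 sp2, C8 sp2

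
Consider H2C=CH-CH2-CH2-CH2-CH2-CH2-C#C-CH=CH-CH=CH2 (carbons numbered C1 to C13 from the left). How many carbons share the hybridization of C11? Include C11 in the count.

C11 is sp2 (one π bond).
C1: sp2 ✓
C2: sp2 ✓
C3: sp3
C4: sp3
C5: sp3
C6: sp3
C7: sp3
C8: sp
C9: sp
C10: sp2 ✓
C11: sp2 ✓
C12: sp2 ✓
C13: sp2 ✓
6 carbons are sp2.

6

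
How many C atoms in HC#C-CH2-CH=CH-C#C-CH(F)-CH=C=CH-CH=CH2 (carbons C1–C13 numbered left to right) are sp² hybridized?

C1: sp
C2: sp
C3: sp3
C4: sp2 ✓
C5: sp2 ✓
C6: sp
C7: sp
C8: sp3
C9: sp2 ✓
C10: sp
C11: sp2 ✓
C12: sp2 ✓
C13: sp2 ✓
C4, C5, C9, C11, C12, C13 → 6 sp2 carbons.

6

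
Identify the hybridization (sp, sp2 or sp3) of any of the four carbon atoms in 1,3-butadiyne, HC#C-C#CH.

Every carbon is part of a C≡C triple bond: two σ regions → sp.

sp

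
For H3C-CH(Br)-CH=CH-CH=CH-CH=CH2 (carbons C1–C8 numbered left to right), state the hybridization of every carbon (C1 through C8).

C1 sp3, C2 sp3, C3 sp2, C4 sp2, C5 sp2, C6 sp2, C7 sp2, C8 sp2

C1 has 4 σ bonds: steric number 4 → sp3.
C2: 4 σ bonds — 4 electron domains, sp3.
C3: 3 σ bonds, plus one π bond — 3 electron domains, sp2.
C4: 3 σ bonds, plus one π bond — 3 electron domains, sp2.
C5: 3 σ bonds, plus one π bond — 3 electron domains, sp2.
C6 carries 3 σ bonds, plus one π bond, giving a steric number of 3, so it is sp2.
C7 has 3 σ bonds, plus one π bond: steric number 3 → sp2.
C8 (3 σ bonds, plus one π bond) has steric number 3: sp2.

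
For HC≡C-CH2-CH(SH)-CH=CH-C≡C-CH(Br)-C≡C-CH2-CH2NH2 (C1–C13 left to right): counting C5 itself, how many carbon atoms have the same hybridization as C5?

C5 is sp2 (one π bond).
C1: sp
C2: sp
C3: sp3
C4: sp3
C5: sp2 ✓
C6: sp2 ✓
C7: sp
C8: sp
C9: sp3
C10: sp
C11: sp
C12: sp3
C13: sp3
2 carbons are sp2.

2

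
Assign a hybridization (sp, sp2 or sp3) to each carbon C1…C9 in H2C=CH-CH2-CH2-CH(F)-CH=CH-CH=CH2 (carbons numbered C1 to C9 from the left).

C1 sp2, C2 sp2, C3 sp3, C4 sp3, C5 sp3, C6 sp2, C7 sp2, C8 sp2, C9 sp2

C1 carries 3 σ bonds, plus one π bond, giving a steric number of 3, so it is sp2.
C2 — 3 σ bonds, plus one π bond. Steric number 3, so sp2.
C3: 4 σ bonds — 4 electron domains, sp3.
C4: 4 σ bonds; 4 regions of electron density → sp3.
C5 has 4 σ bonds: steric number 4 → sp3.
C6 has 3 σ bonds, plus one π bond: steric number 3 → sp2.
C7: 3 σ bonds, plus one π bond; 3 regions of electron density → sp2.
C8: 3 σ bonds, plus one π bond; 3 regions of electron density → sp2.
C9 has 3 σ bonds, plus one π bond: steric number 3 → sp2.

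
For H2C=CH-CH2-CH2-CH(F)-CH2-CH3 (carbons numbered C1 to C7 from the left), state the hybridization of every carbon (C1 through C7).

C1 (3 σ bonds, plus one π bond) has steric number 3: sp2.
C2 — 3 σ bonds, plus one π bond. Steric number 3, so sp2.
C3 is sp3: 4 σ bonds, 4 electron-density regions.
C4 (4 σ bonds) has steric number 4: sp3.
C5 (4 σ bonds) has steric number 4: sp3.
C6 carries 4 σ bonds, giving a steric number of 4, so it is sp3.
C7: 4 σ bonds — 4 electron domains, sp3.

C1 sp2, C2 sp2, C3 sp3, C4 sp3, C5 sp3, C6 sp3, C7 sp3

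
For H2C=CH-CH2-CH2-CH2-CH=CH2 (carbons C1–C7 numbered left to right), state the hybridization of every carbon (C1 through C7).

C1 is sp2: 3 σ bonds, plus one π bond, 3 electron-density regions.
C2: 3 σ bonds, plus one π bond — 3 electron domains, sp2.
C3 — 4 σ bonds. Steric number 4, so sp3.
C4 carries 4 σ bonds, giving a steric number of 4, so it is sp3.
C5 is sp3: 4 σ bonds, 4 electron-density regions.
C6: 3 σ bonds, plus one π bond; 3 regions of electron density → sp2.
C7 is sp2: 3 σ bonds, plus one π bond, 3 electron-density regions.

C1 sp2, C2 sp2, C3 sp3, C4 sp3, C5 sp3, C6 sp2, C7 sp2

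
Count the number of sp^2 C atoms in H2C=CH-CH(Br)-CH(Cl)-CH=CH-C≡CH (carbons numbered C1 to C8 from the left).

C1: sp2 ✓
C2: sp2 ✓
C3: sp3
C4: sp3
C5: sp2 ✓
C6: sp2 ✓
C7: sp
C8: sp
C1, C2, C5, C6 → 4 sp2 carbons.

4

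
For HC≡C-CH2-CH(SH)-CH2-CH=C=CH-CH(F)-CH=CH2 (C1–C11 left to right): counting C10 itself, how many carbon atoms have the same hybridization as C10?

4

C10 is sp2 (one π bond).
C1: sp
C2: sp
C3: sp3
C4: sp3
C5: sp3
C6: sp2 ✓
C7: sp
C8: sp2 ✓
C9: sp3
C10: sp2 ✓
C11: sp2 ✓
4 carbons are sp2.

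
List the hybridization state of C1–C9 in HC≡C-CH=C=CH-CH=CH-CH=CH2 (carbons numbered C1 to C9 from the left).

C1 — 2 σ bonds, plus two π bonds. Steric number 2, so sp.
C2 — 2 σ bonds, plus two π bonds. Steric number 2, so sp.
C3 is sp2: 3 σ bonds, plus one π bond, 3 electron-density regions.
C4 (2 σ bonds, plus two π bonds) has steric number 2: sp.
C5 carries 3 σ bonds, plus one π bond, giving a steric number of 3, so it is sp2.
C6 has 3 σ bonds, plus one π bond: steric number 3 → sp2.
C7 carries 3 σ bonds, plus one π bond, giving a steric number of 3, so it is sp2.
C8 has 3 σ bonds, plus one π bond: steric number 3 → sp2.
C9 — 3 σ bonds, plus one π bond. Steric number 3, so sp2.

C1 sp, C2 sp, C3 sp2, C4 sp, C5 sp2, C6 sp2, C7 sp2, C8 sp2, C9 sp2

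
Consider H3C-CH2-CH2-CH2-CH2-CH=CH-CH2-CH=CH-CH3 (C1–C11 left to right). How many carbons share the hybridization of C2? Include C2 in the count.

7

C2 is sp3 (only σ bonds).
C1: sp3 ✓
C2: sp3 ✓
C3: sp3 ✓
C4: sp3 ✓
C5: sp3 ✓
C6: sp2
C7: sp2
C8: sp3 ✓
C9: sp2
C10: sp2
C11: sp3 ✓
7 carbons are sp3.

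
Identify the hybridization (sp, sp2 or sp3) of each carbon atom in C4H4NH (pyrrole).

sp2

Each carbon atom: 3 σ bonds, plus one π bond — 3 electron domains, sp2.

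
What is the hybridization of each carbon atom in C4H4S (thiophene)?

Each carbon atom has 3 σ bonds, plus one π bond: steric number 3 → sp2.

sp^2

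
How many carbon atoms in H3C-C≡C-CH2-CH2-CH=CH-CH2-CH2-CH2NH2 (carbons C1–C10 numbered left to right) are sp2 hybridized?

2

C1: sp3
C2: sp
C3: sp
C4: sp3
C5: sp3
C6: sp2 ✓
C7: sp2 ✓
C8: sp3
C9: sp3
C10: sp3
C6, C7 → 2 sp2 carbons.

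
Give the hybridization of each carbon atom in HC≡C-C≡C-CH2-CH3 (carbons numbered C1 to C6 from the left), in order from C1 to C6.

C1 has 2 σ bonds, plus two π bonds: steric number 2 → sp.
C2: 2 σ bonds, plus two π bonds — 2 electron domains, sp.
C3 — 2 σ bonds, plus two π bonds. Steric number 2, so sp.
C4: 2 σ bonds, plus two π bonds — 2 electron domains, sp.
C5 carries 4 σ bonds, giving a steric number of 4, so it is sp3.
C6 carries 4 σ bonds, giving a steric number of 4, so it is sp3.

C1 sp, C2 sp, C3 sp, C4 sp, C5 sp3, C6 sp3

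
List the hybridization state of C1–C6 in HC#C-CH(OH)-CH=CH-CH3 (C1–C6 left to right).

C1 sp, C2 sp, C3 sp3, C4 sp2, C5 sp2, C6 sp3

C1: 2 σ bonds, plus two π bonds — 2 electron domains, sp.
C2: 2 σ bonds, plus two π bonds — 2 electron domains, sp.
C3 (4 σ bonds) has steric number 4: sp3.
C4 carries 3 σ bonds, plus one π bond, giving a steric number of 3, so it is sp2.
C5 has 3 σ bonds, plus one π bond: steric number 3 → sp2.
C6 (4 σ bonds) has steric number 4: sp3.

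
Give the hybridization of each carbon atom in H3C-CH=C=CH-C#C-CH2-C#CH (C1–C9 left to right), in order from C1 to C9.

C1 carries 4 σ bonds, giving a steric number of 4, so it is sp3.
C2 is sp2: 3 σ bonds, plus one π bond, 3 electron-density regions.
C3 — 2 σ bonds, plus two π bonds. Steric number 2, so sp.
C4: 3 σ bonds, plus one π bond — 3 electron domains, sp2.
C5 — 2 σ bonds, plus two π bonds. Steric number 2, so sp.
C6 carries 2 σ bonds, plus two π bonds, giving a steric number of 2, so it is sp.
C7: 4 σ bonds; 4 regions of electron density → sp3.
C8 — 2 σ bonds, plus two π bonds. Steric number 2, so sp.
C9: 2 σ bonds, plus two π bonds; 2 regions of electron density → sp.

C1 sp3, C2 sp2, C3 sp, C4 sp2, C5 sp, C6 sp, C7 sp3, C8 sp, C9 sp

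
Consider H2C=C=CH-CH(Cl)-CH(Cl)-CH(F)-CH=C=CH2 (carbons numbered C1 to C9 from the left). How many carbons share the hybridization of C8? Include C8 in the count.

C8 is sp (two π bonds).
C1: sp2
C2: sp ✓
C3: sp2
C4: sp3
C5: sp3
C6: sp3
C7: sp2
C8: sp ✓
C9: sp2
2 carbons are sp.

2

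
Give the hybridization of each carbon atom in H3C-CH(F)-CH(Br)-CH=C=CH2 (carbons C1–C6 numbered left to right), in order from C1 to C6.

C1 has 4 σ bonds: steric number 4 → sp3.
C2 is sp3: 4 σ bonds, 4 electron-density regions.
C3 has 4 σ bonds: steric number 4 → sp3.
C4 carries 3 σ bonds, plus one π bond, giving a steric number of 3, so it is sp2.
C5: 2 σ bonds, plus two π bonds — 2 electron domains, sp.
C6 carries 3 σ bonds, plus one π bond, giving a steric number of 3, so it is sp2.

C1 sp3, C2 sp3, C3 sp3, C4 sp2, C5 sp, C6 sp2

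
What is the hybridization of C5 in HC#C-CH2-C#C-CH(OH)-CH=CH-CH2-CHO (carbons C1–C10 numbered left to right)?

sp

C5 (2 σ bonds, plus two π bonds) has steric number 2: sp.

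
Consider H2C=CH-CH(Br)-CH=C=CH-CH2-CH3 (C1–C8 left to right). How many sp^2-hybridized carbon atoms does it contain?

C1: sp2 ✓
C2: sp2 ✓
C3: sp3
C4: sp2 ✓
C5: sp
C6: sp2 ✓
C7: sp3
C8: sp3
C1, C2, C4, C6 → 4 sp2 carbons.

4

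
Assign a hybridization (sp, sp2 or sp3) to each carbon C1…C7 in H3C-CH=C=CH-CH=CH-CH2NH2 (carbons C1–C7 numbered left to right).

C1 (4 σ bonds) has steric number 4: sp3.
C2: 3 σ bonds, plus one π bond — 3 electron domains, sp2.
C3: 2 σ bonds, plus two π bonds; 2 regions of electron density → sp.
C4: 3 σ bonds, plus one π bond — 3 electron domains, sp2.
C5 (3 σ bonds, plus one π bond) has steric number 3: sp2.
C6 (3 σ bonds, plus one π bond) has steric number 3: sp2.
C7: 4 σ bonds — 4 electron domains, sp3.

C1 sp3, C2 sp2, C3 sp, C4 sp2, C5 sp2, C6 sp2, C7 sp3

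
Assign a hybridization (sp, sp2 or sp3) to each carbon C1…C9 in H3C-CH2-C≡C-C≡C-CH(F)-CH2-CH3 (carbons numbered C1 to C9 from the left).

C1 is sp3: 4 σ bonds, 4 electron-density regions.
C2: 4 σ bonds — 4 electron domains, sp3.
C3 has 2 σ bonds, plus two π bonds: steric number 2 → sp.
C4 carries 2 σ bonds, plus two π bonds, giving a steric number of 2, so it is sp.
C5 has 2 σ bonds, plus two π bonds: steric number 2 → sp.
C6: 2 σ bonds, plus two π bonds — 2 electron domains, sp.
C7 carries 4 σ bonds, giving a steric number of 4, so it is sp3.
C8 — 4 σ bonds. Steric number 4, so sp3.
C9: 4 σ bonds; 4 regions of electron density → sp3.

C1 sp3, C2 sp3, C3 sp, C4 sp, C5 sp, C6 sp, C7 sp3, C8 sp3, C9 sp3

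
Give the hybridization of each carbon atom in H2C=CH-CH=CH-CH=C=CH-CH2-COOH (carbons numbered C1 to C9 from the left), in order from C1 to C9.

C1 sp2, C2 sp2, C3 sp2, C4 sp2, C5 sp2, C6 sp, C7 sp2, C8 sp3, C9 sp2

C1 is sp2: 3 σ bonds, plus one π bond, 3 electron-density regions.
C2: 3 σ bonds, plus one π bond; 3 regions of electron density → sp2.
C3: 3 σ bonds, plus one π bond — 3 electron domains, sp2.
C4 carries 3 σ bonds, plus one π bond, giving a steric number of 3, so it is sp2.
C5 — 3 σ bonds, plus one π bond. Steric number 3, so sp2.
C6 is sp: 2 σ bonds, plus two π bonds, 2 electron-density regions.
C7: 3 σ bonds, plus one π bond; 3 regions of electron density → sp2.
C8 — 4 σ bonds. Steric number 4, so sp3.
C9 is sp2: 3 σ bonds, plus one π bond, 3 electron-density regions.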